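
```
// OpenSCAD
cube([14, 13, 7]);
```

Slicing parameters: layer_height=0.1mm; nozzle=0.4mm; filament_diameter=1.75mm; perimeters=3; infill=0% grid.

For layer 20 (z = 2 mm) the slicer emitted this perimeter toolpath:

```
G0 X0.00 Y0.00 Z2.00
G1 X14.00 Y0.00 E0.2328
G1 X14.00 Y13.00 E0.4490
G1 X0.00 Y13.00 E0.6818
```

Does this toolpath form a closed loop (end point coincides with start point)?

no

Start point (G0): (0.00, 0.00). End point (last G1): the path does not return to the start — open.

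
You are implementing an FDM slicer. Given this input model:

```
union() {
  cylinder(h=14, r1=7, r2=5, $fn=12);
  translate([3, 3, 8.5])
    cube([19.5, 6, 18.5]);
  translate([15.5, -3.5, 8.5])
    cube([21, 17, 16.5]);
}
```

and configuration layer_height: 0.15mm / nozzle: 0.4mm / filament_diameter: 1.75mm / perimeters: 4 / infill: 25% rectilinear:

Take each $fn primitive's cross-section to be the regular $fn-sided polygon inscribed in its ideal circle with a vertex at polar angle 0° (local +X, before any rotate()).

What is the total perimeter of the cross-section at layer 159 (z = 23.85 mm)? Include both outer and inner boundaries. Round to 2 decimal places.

At z = 23.85 mm: the cone is absent (z outside [0, 14]); the cube at (3, 3) is present — its section is the full 19.5×6 rectangle (perimeter 51.00 mm); the cube at (15.5, -3.5) is present — its section is the full 21×17 rectangle (perimeter 76.00 mm); Merging all regions: the regions partially overlap (shared area 42.00 mm²), so the edge portions inside another operand are dropped and the merged outline is re-measured after clipping — boundary = 101.00 mm. Overall, the cross-section is a single solid region. Total boundary length (outer) = 101.00 mm.

101.00 mm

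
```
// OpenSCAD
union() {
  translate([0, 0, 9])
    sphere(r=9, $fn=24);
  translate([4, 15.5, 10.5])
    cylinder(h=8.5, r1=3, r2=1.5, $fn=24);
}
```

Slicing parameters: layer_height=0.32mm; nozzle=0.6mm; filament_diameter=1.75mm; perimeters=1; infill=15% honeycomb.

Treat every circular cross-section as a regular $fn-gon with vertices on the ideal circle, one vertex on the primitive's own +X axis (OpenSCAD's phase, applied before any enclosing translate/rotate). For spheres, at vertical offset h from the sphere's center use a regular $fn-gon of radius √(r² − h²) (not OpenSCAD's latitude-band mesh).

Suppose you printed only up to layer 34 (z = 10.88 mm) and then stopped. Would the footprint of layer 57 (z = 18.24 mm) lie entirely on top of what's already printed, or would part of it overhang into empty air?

entirely on top

Compare the two slices. At z = 10.88: the sphere: section is a regular 24-gon, circumradius = √(r²−h²) = √(9²−1.88²) = 8.801 (area = (24/2)·8.801²·sin(360°/24) = 240.59 mm²); the cone at (4, 15.5): at t=0.045 of its height the radius interpolates to r₁+(r₂−r₁)t = 2.933, giving a regular 24-gon of that circumradius (area = (24/2)·2.933²·sin(360°/24) = 26.72 mm²); Combining (union): the 2 present regions are separate (no shared area or edge), so areas and boundary lengths simply add and each stays a separate island — area = 267.31 mm². At z = 18.24: the sphere is not intersected at this z (|z−center|=9.240 > r=9); the cone at (4, 15.5): at t=0.911 of its height the radius interpolates to r₁+(r₂−r₁)t = 1.634, giving a regular 24-gon of that circumradius (area = (24/2)·1.634²·sin(360°/24) = 8.29 mm²); Merging all regions: only the cone at (4, 15.5) is present, so the union is just that shape — area = 8.29 mm². Checking containment: the cross-section at z = 18.24 is a subset of the cross-section at z = 10.88.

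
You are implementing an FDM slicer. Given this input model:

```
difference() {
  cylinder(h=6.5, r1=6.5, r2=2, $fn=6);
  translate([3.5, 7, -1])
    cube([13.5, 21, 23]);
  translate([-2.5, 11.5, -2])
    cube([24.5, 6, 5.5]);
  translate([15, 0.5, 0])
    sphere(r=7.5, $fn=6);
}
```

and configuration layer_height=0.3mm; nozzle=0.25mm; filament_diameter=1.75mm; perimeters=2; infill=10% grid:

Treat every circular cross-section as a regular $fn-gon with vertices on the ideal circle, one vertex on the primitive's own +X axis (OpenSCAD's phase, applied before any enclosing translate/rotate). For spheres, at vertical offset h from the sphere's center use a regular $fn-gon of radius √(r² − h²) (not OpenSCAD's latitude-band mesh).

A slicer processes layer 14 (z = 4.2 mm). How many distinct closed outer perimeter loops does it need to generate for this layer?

1

At z = 4.2 mm: the cone: at t=0.646 of its height the radius interpolates to r₁+(r₂−r₁)t = 3.592, giving a regular 6-gon of that circumradius; the 13.5×21 cube at (3.5, 7) contributes its full rectangle; the cube at (-2.5, 11.5) does not reach this height (z outside [-2, 3.5]); the r=7.5 sphere at (15, 0.5) contributes a regular 6-gon of circumradius √(7.5²−4.2²) = 6.214; After the difference (first − rest): starting from the cone, the 13.5×21 cube at (3.5, 7) misses the remaining region (no effect); the r=7.5 sphere at (15, 0.5) misses the remaining region (no effect) — 1 connected region. The result has 1 disconnected region.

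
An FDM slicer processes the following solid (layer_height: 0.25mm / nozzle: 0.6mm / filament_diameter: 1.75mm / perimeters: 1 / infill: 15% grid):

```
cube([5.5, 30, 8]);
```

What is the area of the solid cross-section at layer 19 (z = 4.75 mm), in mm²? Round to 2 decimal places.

165.00 mm²

At z = 4.75 mm: the 5.5×30 cube contributes its full rectangle (area 165.00 mm²). Overall, the cross-section is a single solid region. Net area = 165.00 mm².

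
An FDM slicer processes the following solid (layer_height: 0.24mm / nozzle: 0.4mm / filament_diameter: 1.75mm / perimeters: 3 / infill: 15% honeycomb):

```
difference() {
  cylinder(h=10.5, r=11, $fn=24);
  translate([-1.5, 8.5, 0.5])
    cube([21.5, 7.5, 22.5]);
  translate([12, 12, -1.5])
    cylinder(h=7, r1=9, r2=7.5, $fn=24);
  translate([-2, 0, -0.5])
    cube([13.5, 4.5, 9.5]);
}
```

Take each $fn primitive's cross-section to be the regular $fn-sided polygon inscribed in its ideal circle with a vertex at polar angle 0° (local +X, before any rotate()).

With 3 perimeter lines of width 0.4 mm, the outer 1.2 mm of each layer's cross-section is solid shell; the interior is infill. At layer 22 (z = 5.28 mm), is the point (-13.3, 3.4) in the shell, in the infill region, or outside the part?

At z = 5.28 mm: the cylinder: section is a regular 24-gon, circumradius r=11; the 21.5×7.5 cube at (-1.5, 8.5) contributes its full rectangle; the cone at (12, 12) contributes a regular 24-gon of circumradius 7.547 (interpolated between r1=9 and r2=7.5 at t=0.969); the cube at (-2, 0) (footprint 13.5×4.5) is included at this height; Taking the first minus the rest: starting from the r=11 cylinder, the 21.5×7.5 cube at (-1.5, 8.5) partially overlaps it — only the 15.05 mm² overlap (of its 161.25 mm²) is removed, clipping the outline; the cone at (12, 12) partially overlaps it — only the 5.88 mm² overlap (of its 176.91 mm²) is removed, clipping the outline; the 13.5×4.5 cube at (-2, 0) partially overlaps it — only the 56.78 mm² overlap (of its 60.75 mm²) is removed, clipping the outline — 1 connected region. Overall, the cross-section is a single solid region. The nearest boundary edge runs (-11.00, 0.00)→(-10.63, 2.85); distance from the point to it = 2.73 mm. The point is not inside any of the regions above, so it lies outside the cross-section (2.73 mm from the nearest boundary).

outside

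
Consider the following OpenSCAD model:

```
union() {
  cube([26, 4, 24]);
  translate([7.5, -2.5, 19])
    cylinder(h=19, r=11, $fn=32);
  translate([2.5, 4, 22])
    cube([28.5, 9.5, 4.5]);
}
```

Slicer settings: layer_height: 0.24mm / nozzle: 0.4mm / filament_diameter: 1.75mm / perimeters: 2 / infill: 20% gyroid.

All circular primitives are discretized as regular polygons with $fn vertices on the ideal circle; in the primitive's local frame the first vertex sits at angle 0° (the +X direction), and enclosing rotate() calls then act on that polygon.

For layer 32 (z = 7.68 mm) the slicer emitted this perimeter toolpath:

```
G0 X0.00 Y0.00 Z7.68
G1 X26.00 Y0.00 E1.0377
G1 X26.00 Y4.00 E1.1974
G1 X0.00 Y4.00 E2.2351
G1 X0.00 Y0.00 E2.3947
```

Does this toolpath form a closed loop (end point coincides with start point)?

yes

Start point (G0): (0.00, 0.00). End point (last G1): the path returns to the start — closed.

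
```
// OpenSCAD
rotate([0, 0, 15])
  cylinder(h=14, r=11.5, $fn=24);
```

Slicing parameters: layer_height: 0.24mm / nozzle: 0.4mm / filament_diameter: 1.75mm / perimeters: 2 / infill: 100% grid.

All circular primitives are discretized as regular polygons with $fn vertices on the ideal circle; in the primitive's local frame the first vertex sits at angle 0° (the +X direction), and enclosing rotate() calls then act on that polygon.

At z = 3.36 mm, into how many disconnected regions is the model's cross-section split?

At z = 3.36 mm: the r=11.5 cylinder gives a regular 24-gon of circumradius 11.5 (constant along its height); (whole slice rotated 15° about Z — lengths, areas and connectivity unchanged). The result has 1 disconnected region.

1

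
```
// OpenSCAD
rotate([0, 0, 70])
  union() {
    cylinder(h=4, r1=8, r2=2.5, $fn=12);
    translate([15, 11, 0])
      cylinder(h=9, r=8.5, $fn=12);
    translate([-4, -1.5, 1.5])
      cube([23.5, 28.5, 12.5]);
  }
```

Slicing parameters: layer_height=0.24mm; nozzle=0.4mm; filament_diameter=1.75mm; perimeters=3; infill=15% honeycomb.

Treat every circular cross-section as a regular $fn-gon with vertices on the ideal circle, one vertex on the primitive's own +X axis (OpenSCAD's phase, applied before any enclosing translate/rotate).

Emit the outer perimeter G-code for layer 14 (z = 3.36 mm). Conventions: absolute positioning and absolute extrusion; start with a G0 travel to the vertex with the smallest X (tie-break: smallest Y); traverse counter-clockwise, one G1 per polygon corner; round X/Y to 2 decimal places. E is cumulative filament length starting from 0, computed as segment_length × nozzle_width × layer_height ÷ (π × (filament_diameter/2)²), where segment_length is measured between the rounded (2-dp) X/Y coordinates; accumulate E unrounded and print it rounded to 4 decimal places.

G0 X-26.74 Y5.48 Z3.36
G1 X0.04 Y-4.27 E1.1375
G1 X0.39 Y-3.31 E1.1783
G1 X0.59 Y-3.33 E1.1863
G1 X2.17 Y-2.59 E1.2559
G1 X3.18 Y-1.16 E1.3258
G1 X3.33 Y0.59 E1.3959
G1 X2.59 Y2.17 E1.4655
G1 X2.43 Y2.29 E1.4735
G1 X8.08 Y17.81 E2.1327
G1 X3.02 Y19.65 E2.3476
G1 X1.31 Y23.32 E2.5092
G1 X-2.30 Y25.84 E2.6849
G1 X-6.68 Y26.23 E2.8604
G1 X-10.35 Y24.52 E3.0220
G1 X-18.70 Y27.56 E3.3767
G1 X-26.74 Y5.48 E4.3146

At z = 3.36 mm: the cone (r1=8→r2=2.5) has section circumradius 3.380 here — a regular 12-gon; the cylinder at (15, 11): section is a regular 12-gon, circumradius r=8.5; the 23.5×28.5 cube at (-4, -1.5) contributes its full rectangle; Merging all regions: the regions partially overlap (shared area 206.08 mm²), so overlapping operands fuse into one piece — 1 connected region; (whole slice rotated 70° about Z — lengths, areas and connectivity unchanged). The outline is a single polygon with 16 vertices. Extrusion per mm of travel: 0.4 × 0.24 / (π × 0.875²) = 0.039912. Accumulating E over each segment gives final E = 4.3146.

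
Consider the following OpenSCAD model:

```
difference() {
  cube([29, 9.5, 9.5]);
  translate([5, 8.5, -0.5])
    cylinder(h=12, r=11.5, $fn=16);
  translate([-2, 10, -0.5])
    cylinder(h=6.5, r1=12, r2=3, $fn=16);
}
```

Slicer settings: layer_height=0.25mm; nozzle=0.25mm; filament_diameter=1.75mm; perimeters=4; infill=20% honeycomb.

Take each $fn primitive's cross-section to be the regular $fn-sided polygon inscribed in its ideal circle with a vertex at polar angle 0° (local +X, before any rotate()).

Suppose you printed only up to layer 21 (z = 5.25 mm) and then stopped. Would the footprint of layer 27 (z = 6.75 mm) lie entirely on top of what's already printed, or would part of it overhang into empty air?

Compare the two slices. At z = 5.25: the 29×9.5 cube contributes its full rectangle (area 275.50 mm²); the cylinder at (5, 8.5): section is a regular 16-gon, circumradius r=11.5 (area = (16/2)·11.500²·sin(360°/16) = 404.88 mm²); the cone at (-2, 10) contributes a regular 16-gon of circumradius 4.038 (interpolated between r1=12 and r2=3 at t=0.885) (area = (16/2)·4.038²·sin(360°/16) = 49.93 mm²); After the difference (first − rest): starting from the 29×9.5 cube (275.50 mm²), the r=11.5 cylinder at (5, 8.5) partially overlaps it — only the 145.47 mm² overlap (of its 404.88 mm²) is removed, clipping the outline; the cone at (-2, 10) misses the remaining region (no effect) — area = 130.03 mm². At z = 6.75: the 29×9.5 cube contributes its full rectangle (area 275.50 mm²); the r=11.5 cylinder at (5, 8.5) contributes a regular 16-gon of circumradius 11.5 (area = (16/2)·11.500²·sin(360°/16) = 404.88 mm²); the cone at (-2, 10) is not intersected at this z (z outside [-0.5, 6]); After the difference (first − rest): starting from the 29×9.5 cube (275.50 mm²), the r=11.5 cylinder at (5, 8.5) partially overlaps it — only the 145.47 mm² overlap (of its 404.88 mm²) is removed, clipping the outline — area = 130.03 mm². Checking containment: the cross-section at z = 6.75 is a subset of the cross-section at z = 5.25.

entirely on top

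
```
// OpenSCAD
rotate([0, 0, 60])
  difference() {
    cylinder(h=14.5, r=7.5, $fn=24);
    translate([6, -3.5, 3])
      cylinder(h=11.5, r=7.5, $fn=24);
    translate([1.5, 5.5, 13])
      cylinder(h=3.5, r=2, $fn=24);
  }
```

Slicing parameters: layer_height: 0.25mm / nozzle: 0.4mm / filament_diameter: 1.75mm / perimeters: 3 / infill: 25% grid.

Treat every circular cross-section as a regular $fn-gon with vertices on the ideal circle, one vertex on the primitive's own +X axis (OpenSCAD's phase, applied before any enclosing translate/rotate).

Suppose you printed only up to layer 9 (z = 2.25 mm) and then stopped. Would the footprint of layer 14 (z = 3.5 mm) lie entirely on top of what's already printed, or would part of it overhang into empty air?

entirely on top

Compare the two slices. At z = 2.25: the r=7.5 cylinder gives a regular 24-gon of circumradius 7.5 (constant along its height) (area = (24/2)·7.500²·sin(360°/24) = 174.70 mm²); the cylinder at (6, -3.5) is not intersected at this z (z outside [3, 14.5]); the cylinder at (1.5, 5.5) does not reach this height (z outside [13, 16.5]); After the difference (first − rest): none of the subtracted shapes is present at this height, so the r=7.5 cylinder is unchanged — area = 174.70 mm²; (rotated 60° about Z; rotation is an isometry so areas/perimeters/island counts are preserved). At z = 3.5: the cylinder: section is a regular 24-gon, circumradius r=7.5 (area = (24/2)·7.500²·sin(360°/24) = 174.70 mm²); the r=7.5 cylinder at (6, -3.5) contributes a regular 24-gon of circumradius 7.5 (area = (24/2)·7.500²·sin(360°/24) = 174.70 mm²); the cylinder at (1.5, 5.5) is not intersected at this z (z outside [13, 16.5]); After the difference (first − rest): starting from the r=7.5 cylinder (174.70 mm²), the r=7.5 cylinder at (6, -3.5) partially overlaps it — only the 75.01 mm² overlap (of its 174.70 mm²) is removed, clipping the outline — area = 99.69 mm²; (whole slice rotated 60° about Z — lengths, areas and connectivity unchanged). Checking containment: the cross-section at z = 3.5 is a subset of the cross-section at z = 2.25.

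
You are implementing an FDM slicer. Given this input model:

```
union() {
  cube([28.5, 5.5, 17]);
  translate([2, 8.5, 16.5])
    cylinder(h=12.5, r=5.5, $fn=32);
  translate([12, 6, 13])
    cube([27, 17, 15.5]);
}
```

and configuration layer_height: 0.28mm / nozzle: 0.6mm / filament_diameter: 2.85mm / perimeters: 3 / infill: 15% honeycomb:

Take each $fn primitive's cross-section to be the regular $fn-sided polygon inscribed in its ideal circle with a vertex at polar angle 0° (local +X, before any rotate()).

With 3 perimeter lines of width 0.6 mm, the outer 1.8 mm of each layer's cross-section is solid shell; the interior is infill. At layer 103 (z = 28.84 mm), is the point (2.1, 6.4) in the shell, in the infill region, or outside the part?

At z = 28.84 mm: the cube is not intersected at this z (z outside [0, 17]); the r=5.5 cylinder at (2, 8.5) gives a regular 32-gon of circumradius 5.5 (constant along its height); the cube at (12, 6) does not reach this height (z outside [13, 28.5]); Merging all regions: only the r=5.5 cylinder at (2, 8.5) is present, so the union is just that shape — 1 connected region. Overall, the cross-section is a single solid region. The nearest boundary edge runs (2.00, 3.00)→(3.07, 3.11); distance from the point to it = 3.37 mm. The point is inside the cross-section and 3.37 mm from the nearest boundary — more than the 1.8 mm shell width (3 × 0.6), so it's in the infill interior.

infill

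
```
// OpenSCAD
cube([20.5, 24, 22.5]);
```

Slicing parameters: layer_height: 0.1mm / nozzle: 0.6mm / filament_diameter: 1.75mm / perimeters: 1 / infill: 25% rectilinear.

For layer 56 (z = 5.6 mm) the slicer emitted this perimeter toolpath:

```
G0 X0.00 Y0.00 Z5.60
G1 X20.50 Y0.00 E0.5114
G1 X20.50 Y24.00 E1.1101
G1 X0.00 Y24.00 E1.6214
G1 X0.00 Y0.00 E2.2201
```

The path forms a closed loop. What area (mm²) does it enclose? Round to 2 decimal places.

Apply the shoelace formula to the sequence of (X, Y) vertices; enclosed area = 492.00 mm².

492.00 mm²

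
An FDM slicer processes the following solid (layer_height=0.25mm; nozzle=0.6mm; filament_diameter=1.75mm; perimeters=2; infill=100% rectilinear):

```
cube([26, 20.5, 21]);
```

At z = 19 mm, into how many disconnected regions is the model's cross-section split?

At z = 19 mm: the cube (footprint 26×20.5) is included at this height. The result has 1 disconnected region.

1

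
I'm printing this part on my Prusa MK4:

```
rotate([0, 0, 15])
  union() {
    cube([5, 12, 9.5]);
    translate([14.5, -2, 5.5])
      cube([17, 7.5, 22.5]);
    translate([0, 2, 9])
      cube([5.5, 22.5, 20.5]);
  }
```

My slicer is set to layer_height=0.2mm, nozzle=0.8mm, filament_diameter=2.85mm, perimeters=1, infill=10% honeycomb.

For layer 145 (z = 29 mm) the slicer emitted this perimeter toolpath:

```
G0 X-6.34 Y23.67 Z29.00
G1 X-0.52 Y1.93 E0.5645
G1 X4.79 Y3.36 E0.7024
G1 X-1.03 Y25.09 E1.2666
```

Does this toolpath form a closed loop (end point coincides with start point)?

no

Start point (G0): (-6.34, 23.67). End point (last G1): the path does not return to the start — open.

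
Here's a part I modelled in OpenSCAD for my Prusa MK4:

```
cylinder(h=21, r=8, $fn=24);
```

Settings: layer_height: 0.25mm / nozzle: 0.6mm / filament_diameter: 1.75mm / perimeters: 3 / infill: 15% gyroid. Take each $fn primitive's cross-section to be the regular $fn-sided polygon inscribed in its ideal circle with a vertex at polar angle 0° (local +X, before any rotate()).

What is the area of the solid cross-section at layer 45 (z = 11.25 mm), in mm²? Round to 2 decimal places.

At z = 11.25 mm: the r=8 cylinder gives a regular 24-gon of circumradius 8 (constant along its height) (area = (24/2)·8.000²·sin(360°/24) = 198.77 mm²). Overall, the cross-section is a single solid region. Net area = 198.77 mm².

198.77 mm²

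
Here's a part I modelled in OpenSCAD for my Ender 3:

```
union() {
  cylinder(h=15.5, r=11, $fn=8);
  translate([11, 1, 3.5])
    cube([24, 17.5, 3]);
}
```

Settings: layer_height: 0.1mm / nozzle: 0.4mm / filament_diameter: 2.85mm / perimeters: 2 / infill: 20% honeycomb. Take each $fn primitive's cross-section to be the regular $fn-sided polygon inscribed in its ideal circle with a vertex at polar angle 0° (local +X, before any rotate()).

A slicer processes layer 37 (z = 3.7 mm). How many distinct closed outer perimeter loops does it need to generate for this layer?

At z = 3.7 mm: the r=11 cylinder gives a regular 8-gon of circumradius 11 (constant along its height); the cube at (11, 1) is present — its section is the full 24×17.5 rectangle; Merging all regions: the 2 present regions are separate (no shared area or edge), so areas and boundary lengths simply add and each stays a separate island — 2 connected regions. The result has 2 disconnected regions.

2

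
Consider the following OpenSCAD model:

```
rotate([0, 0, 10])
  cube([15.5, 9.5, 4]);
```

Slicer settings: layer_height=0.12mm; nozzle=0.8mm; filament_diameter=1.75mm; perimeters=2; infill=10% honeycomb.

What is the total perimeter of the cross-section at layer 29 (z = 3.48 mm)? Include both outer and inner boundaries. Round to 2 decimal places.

50.00 mm

At z = 3.48 mm: the cube (footprint 15.5×9.5) is included at this height (perimeter 50.00 mm); (rotated 10° about Z; rotation is an isometry so areas/perimeters/island counts are preserved). Overall, the cross-section is a single solid region. Total boundary length (outer) = 50.00 mm.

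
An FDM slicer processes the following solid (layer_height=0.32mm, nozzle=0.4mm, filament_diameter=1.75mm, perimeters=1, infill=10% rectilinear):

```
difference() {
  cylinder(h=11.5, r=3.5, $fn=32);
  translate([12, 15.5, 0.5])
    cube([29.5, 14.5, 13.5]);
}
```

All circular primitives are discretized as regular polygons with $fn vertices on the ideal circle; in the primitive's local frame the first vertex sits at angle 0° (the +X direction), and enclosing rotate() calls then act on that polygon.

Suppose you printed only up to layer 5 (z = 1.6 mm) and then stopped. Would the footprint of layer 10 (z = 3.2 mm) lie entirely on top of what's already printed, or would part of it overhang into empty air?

Compare the two slices. At z = 1.6: the cylinder: section is a regular 32-gon, circumradius r=3.5 (area = (32/2)·3.500²·sin(360°/32) = 38.24 mm²); the 29.5×14.5 cube at (12, 15.5) contributes its full rectangle (area 427.75 mm²); After the difference (first − rest): starting from the r=3.5 cylinder (38.24 mm²), the 29.5×14.5 cube at (12, 15.5) misses the remaining region (no effect) — area = 38.24 mm². At z = 3.2: the r=3.5 cylinder contributes a regular 32-gon of circumradius 3.5 (area = (32/2)·3.500²·sin(360°/32) = 38.24 mm²); the 29.5×14.5 cube at (12, 15.5) contributes its full rectangle (area 427.75 mm²); Subtracting the remaining from the first: starting from the r=3.5 cylinder (38.24 mm²), the 29.5×14.5 cube at (12, 15.5) misses the remaining region (no effect) — area = 38.24 mm². Checking containment: the cross-section at z = 3.2 is a subset of the cross-section at z = 1.6.

entirely on top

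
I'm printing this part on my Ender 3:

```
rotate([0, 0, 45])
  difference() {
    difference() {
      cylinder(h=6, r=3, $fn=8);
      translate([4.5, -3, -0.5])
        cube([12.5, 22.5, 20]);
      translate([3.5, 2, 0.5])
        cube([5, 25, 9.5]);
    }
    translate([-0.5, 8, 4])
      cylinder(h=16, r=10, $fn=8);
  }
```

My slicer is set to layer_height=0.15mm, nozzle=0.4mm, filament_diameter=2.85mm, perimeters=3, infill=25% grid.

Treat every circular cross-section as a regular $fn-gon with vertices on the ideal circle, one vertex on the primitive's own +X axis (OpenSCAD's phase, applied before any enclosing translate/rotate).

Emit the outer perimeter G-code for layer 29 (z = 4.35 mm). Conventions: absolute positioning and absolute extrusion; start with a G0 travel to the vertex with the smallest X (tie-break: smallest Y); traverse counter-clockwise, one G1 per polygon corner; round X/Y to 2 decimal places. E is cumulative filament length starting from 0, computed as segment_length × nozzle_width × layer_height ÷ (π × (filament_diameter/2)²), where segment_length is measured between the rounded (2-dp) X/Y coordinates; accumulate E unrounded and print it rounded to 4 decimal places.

G0 X-0.96 Y-2.60 Z4.35
G1 X0.00 Y-3.00 E0.0098
G1 X2.12 Y-2.12 E0.0314
G1 X3.00 Y0.00 E0.0530
G1 X2.40 Y1.46 E0.0678
G1 X1.06 Y-1.77 E0.1007
G1 X-0.96 Y-2.60 E0.1212

At z = 4.35 mm: the r=3 cylinder contributes a regular 8-gon of circumradius 3; the cube at (4.5, -3) (footprint 12.5×22.5) is included at this height; the cube at (3.5, 2) is present — its section is the full 5×25 rectangle; Subtracting the remaining from the first: starting from the r=3 cylinder, the 12.5×22.5 cube at (4.5, -3) misses the remaining region (no effect); the 5×25 cube at (3.5, 2) misses the remaining region (no effect) — 1 connected region; the cylinder at (-0.5, 8): section is a regular 8-gon, circumradius r=10; After the difference (first − rest): starting from that combined region, the r=10 cylinder at (-0.5, 8) partially overlaps it — only the 20.59 mm² overlap (of its 282.84 mm²) is removed, clipping the outline — 1 connected region; (rotated 45° about Z; rotation is an isometry so areas/perimeters/island counts are preserved). The outline is a single polygon with 6 vertices. Extrusion per mm of travel: 0.4 × 0.15 / (π × 1.425²) = 0.009405. Accumulating E over each segment gives final E = 0.1212.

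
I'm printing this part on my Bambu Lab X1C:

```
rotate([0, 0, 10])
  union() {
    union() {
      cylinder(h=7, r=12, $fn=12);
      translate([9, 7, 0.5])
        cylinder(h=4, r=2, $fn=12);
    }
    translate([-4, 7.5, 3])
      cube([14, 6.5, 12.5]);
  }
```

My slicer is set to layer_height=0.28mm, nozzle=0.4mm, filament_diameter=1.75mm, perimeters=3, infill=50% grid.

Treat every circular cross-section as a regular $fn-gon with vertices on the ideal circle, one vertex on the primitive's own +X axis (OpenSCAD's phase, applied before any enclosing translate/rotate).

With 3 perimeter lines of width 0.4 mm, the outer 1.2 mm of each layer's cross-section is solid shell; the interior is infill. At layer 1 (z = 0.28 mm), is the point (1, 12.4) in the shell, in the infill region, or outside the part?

At z = 0.28 mm: the r=12 cylinder gives a regular 12-gon of circumradius 12 (constant along its height); the cylinder at (9, 7) is absent (z outside [0.5, 4.5]); Combining (union): only the r=12 cylinder is present, so the union is just that shape — 1 connected region; the cube at (-4, 7.5) is not intersected at this z (z outside [3, 15.5]); Combining (union): only the result so far is present, so the union is just that shape — 1 connected region; (rotated 10° about Z; rotation is an isometry so areas/perimeters/island counts are preserved). Overall, the cross-section is a single solid region. Undo the 10° rotation: the query point maps to (3.138, 12.038) in the un-rotated model frame. The nearest boundary edge runs (6.00, 10.39)→(0.00, 12.00); distance from the point to it = 0.85 mm. The point is not inside any of the regions above, so it lies outside the cross-section (0.85 mm from the nearest boundary).

outside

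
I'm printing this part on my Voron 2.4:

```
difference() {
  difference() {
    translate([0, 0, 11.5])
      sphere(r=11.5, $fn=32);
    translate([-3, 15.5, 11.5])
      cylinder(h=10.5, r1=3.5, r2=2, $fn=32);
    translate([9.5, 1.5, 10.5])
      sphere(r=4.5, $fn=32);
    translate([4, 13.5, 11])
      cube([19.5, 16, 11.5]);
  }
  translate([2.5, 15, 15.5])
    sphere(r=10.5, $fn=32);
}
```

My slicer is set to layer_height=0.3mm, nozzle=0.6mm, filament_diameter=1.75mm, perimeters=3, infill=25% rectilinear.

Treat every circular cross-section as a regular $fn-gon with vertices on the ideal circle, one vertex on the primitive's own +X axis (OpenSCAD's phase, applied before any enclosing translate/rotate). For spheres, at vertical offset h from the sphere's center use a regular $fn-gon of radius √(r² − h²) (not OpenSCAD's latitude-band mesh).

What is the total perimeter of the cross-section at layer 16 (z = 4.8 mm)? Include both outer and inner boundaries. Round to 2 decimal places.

58.63 mm

At z = 4.8 mm: the r=11.5 sphere contributes a regular 32-gon of circumradius √(11.5²−6.7²) = 9.347 (perimeter = 2·32·9.347·sin(180°/32) = 58.63 mm); the cone at (-3, 15.5) does not reach this height (z outside [11.5, 22]); the sphere at (9.5, 1.5) does not reach this height (|z−center|=5.700 > r=4.5); the cube at (4, 13.5) is absent (z outside [11, 22.5]); Taking the first minus the rest: none of the subtracted shapes is present at this height, so the r=11.5 sphere is unchanged — boundary = 58.63 mm; the sphere at (2.5, 15) does not reach this height (|z−center|=10.700 > r=10.5); After the difference (first − rest): none of the subtracted shapes is present at this height, so the result so far is unchanged — boundary = 58.63 mm. Overall, the cross-section is a single solid region. Total boundary length (outer) = 58.63 mm.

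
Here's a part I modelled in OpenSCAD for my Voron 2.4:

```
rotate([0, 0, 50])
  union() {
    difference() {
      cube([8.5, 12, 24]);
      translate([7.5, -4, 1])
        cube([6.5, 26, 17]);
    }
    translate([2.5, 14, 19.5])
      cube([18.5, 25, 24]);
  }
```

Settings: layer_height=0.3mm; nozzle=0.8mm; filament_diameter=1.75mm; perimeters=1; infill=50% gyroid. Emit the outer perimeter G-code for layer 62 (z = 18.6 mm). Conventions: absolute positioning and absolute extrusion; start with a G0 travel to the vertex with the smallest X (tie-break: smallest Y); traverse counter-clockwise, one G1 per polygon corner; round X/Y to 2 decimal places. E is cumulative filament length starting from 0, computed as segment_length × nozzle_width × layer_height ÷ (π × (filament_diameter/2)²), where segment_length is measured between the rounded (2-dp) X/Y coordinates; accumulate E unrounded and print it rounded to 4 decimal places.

At z = 18.6 mm: the 8.5×12 cube contributes its full rectangle; the cube at (7.5, -4) does not reach this height (z outside [1, 18]); Taking the first minus the rest: none of the subtracted shapes is present at this height, so the 8.5×12 cube is unchanged — 1 connected region; the cube at (2.5, 14) is absent (z outside [19.5, 43.5]); Merging all regions: only the result so far is present, so the union is just that shape — 1 connected region; (whole slice rotated 50° about Z — lengths, areas and connectivity unchanged). The outline is a single polygon with 4 vertices. Extrusion per mm of travel: 0.8 × 0.3 / (π × 0.875²) = 0.099780. Accumulating E over each segment gives final E = 4.0895.

G0 X-9.19 Y7.71 Z18.60
G1 X0.00 Y0.00 E1.1969
G1 X5.46 Y6.51 E2.0447
G1 X-3.73 Y14.22 E3.2417
G1 X-9.19 Y7.71 E4.0895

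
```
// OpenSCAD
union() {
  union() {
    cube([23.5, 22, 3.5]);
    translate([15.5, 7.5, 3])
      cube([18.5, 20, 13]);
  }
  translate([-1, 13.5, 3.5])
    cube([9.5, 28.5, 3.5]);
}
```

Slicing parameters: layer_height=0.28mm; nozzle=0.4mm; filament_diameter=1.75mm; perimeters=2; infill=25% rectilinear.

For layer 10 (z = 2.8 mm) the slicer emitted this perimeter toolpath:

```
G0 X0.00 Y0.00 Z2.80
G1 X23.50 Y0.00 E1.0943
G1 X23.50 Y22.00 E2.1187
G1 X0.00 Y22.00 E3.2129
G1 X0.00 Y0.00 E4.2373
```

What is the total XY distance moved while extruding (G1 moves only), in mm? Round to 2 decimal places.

Sum the Euclidean lengths of each G1 segment: total = 91.00 mm.

91.00 mm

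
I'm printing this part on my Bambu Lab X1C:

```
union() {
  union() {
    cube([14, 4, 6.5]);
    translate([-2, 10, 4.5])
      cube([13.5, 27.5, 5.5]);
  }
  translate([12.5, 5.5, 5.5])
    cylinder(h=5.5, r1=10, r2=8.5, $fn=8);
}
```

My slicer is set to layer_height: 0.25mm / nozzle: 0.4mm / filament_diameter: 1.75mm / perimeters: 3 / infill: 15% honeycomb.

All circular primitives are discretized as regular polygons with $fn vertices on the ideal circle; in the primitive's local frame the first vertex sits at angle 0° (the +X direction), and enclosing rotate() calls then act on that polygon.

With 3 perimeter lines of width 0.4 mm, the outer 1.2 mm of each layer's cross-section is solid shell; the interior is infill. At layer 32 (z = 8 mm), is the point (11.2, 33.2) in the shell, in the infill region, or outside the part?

shell

At z = 8 mm: the cube does not reach this height (z outside [0, 6.5]); the 13.5×27.5 cube at (-2, 10) contributes its full rectangle; Merging all regions: only the 13.5×27.5 cube at (-2, 10) is present, so the union is just that shape — 1 connected region; the cone at (12.5, 5.5) contributes a regular 8-gon of circumradius 9.318 (interpolated between r1=10 and r2=8.5 at t=0.455); Taking the union: the regions partially overlap (shared area 19.05 mm²), so overlapping operands fuse into one piece — 1 connected region. Overall, the cross-section is a single solid region. The nearest boundary edge runs (11.50, 37.50)→(11.50, 14.40); distance from the point to it = 0.30 mm. The point is inside the cross-section, 0.30 mm from the nearest boundary — within the 1.2 mm shell band (3 × 0.4).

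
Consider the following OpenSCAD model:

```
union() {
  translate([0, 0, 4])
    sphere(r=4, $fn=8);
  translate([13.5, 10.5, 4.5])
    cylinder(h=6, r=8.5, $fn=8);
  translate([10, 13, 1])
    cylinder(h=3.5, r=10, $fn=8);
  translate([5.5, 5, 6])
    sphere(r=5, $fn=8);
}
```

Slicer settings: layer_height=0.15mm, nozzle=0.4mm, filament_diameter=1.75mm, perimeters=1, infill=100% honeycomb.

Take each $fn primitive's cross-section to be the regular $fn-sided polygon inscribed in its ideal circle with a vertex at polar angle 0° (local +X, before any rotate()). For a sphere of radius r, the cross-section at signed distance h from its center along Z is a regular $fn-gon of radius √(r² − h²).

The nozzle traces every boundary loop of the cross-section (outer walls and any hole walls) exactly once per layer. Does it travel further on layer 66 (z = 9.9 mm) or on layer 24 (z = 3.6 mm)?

layer 24 (z = 3.6 mm)

Layer 66 (z = 9.9): the sphere does not reach this height (|z−center|=5.900 > r=4); the cylinder at (13.5, 10.5): section is a regular 8-gon, circumradius r=8.5 (perimeter = 2·8·8.500·sin(180°/8) = 52.04 mm); the cylinder at (10, 13) is absent (z outside [1, 4.5]); the r=5 sphere at (5.5, 5) slices to a regular 8-gon of circumradius 3.129 (√(r²−h²) with h=3.9 from center) (perimeter = 2·8·3.129·sin(180°/8) = 19.16 mm); Taking the union: the regions partially overlap (shared area 4.18 mm²), so the edge portions inside another operand are dropped and the merged outline is re-measured after clipping — boundary = 61.60 mm. So its perimeter = 61.60 mm. Layer 24 (z = 3.6): the r=4 sphere contributes a regular 8-gon of circumradius √(4²−0.4²) = 3.980 (perimeter = 2·8·3.980·sin(180°/8) = 24.37 mm); the cylinder at (13.5, 10.5) is absent (z outside [4.5, 10.5]); the r=10 cylinder at (10, 13) gives a regular 8-gon of circumradius 10 (constant along its height) (perimeter = 2·8·10.000·sin(180°/8) = 61.23 mm); the sphere at (5.5, 5): section is a regular 8-gon, circumradius = √(r²−h²) = √(5²−2.4²) = 4.386 (perimeter = 2·8·4.386·sin(180°/8) = 26.86 mm); Combining (union): the regions partially overlap (shared area 28.40 mm²), so the edge portions inside another operand are dropped and the merged outline is re-measured after clipping — boundary = 86.52 mm. So its perimeter = 86.52 mm. Layer 24 is larger (86.52 vs 61.60 mm).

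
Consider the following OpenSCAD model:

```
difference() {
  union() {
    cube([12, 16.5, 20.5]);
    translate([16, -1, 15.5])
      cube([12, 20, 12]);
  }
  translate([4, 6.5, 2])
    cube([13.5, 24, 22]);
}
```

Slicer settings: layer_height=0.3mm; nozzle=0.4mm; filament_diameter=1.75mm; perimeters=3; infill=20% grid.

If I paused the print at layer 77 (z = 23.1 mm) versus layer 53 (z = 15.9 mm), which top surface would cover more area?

Layer 77 (z = 23.1): the cube does not reach this height (z outside [0, 20.5]); the 12×20 cube at (16, -1) contributes its full rectangle (area 240.00 mm²); Merging all regions: only the 12×20 cube at (16, -1) is present, so the union is just that shape — area = 240.00 mm²; the 13.5×24 cube at (4, 6.5) contributes its full rectangle (area 324.00 mm²); Taking the first minus the rest: starting from that combined region (240.00 mm²), the 13.5×24 cube at (4, 6.5) partially overlaps it — only the 18.75 mm² overlap (of its 324.00 mm²) is removed, clipping the outline — area = 221.25 mm². So its area = 221.25 mm². Layer 53 (z = 15.9): the cube (footprint 12×16.5) is included at this height (area 198.00 mm²); the cube at (16, -1) (footprint 12×20) is included at this height (area 240.00 mm²); Combining (union): the 2 present regions are separate (no shared area or edge), so areas and boundary lengths simply add and each stays a separate island — area = 438.00 mm²; the cube at (4, 6.5) is present — its section is the full 13.5×24 rectangle (area 324.00 mm²); Subtracting the remaining from the first: starting from that combined region (438.00 mm²), the 13.5×24 cube at (4, 6.5) partially overlaps it — only the 98.75 mm² overlap (of its 324.00 mm²) is removed, clipping the outline — area = 339.25 mm². So its area = 339.25 mm². Layer 53 is larger (339.25 vs 221.25 mm²).

layer 53 (z = 15.9 mm)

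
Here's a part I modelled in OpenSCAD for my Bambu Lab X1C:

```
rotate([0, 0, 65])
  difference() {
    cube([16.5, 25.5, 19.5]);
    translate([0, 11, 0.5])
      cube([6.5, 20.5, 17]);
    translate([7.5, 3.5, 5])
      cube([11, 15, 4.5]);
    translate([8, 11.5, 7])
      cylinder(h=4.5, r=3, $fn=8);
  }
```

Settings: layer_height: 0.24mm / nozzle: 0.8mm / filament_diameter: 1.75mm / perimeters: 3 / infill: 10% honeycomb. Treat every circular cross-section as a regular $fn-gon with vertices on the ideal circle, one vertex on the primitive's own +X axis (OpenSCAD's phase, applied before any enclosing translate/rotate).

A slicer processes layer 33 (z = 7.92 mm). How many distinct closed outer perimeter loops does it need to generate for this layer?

2

At z = 7.92 mm: the cube is present — its section is the full 16.5×25.5 rectangle; the 6.5×20.5 cube at (0, 11) contributes its full rectangle; the cube at (7.5, 3.5) is present — its section is the full 11×15 rectangle; the cylinder at (8, 11.5): section is a regular 8-gon, circumradius r=3; Taking the first minus the rest: starting from the 16.5×25.5 cube, the 6.5×20.5 cube at (0, 11) partially overlaps it — only the 94.25 mm² overlap (of its 133.25 mm²) is removed, clipping the outline; the 11×15 cube at (7.5, 3.5) partially overlaps it — only the 135.00 mm² overlap (of its 165.00 mm²) is removed, clipping the outline; the r=3 cylinder at (8, 11.5) partially overlaps it — only the 6.80 mm² overlap (of its 25.46 mm²) is removed, clipping the outline — 2 connected regions; (rotated 65° about Z; rotation is an isometry so areas/perimeters/island counts are preserved). The result has 2 disconnected regions.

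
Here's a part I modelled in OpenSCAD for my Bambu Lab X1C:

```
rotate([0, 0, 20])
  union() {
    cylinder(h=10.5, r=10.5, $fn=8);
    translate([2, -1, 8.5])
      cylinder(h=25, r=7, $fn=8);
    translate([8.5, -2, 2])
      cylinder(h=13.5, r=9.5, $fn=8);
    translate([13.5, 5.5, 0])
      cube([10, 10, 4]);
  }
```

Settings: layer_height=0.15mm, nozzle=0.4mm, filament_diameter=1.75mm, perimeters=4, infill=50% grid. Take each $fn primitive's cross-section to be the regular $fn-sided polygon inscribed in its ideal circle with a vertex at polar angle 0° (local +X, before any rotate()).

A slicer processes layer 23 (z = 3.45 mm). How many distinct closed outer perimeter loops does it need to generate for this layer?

At z = 3.45 mm: the r=10.5 cylinder contributes a regular 8-gon of circumradius 10.5; the cylinder at (2, -1) is absent (z outside [8.5, 33.5]); the r=9.5 cylinder at (8.5, -2) gives a regular 8-gon of circumradius 9.5 (constant along its height); the 10×10 cube at (13.5, 5.5) contributes its full rectangle; Taking the union: the regions partially overlap (shared area 122.54 mm²), so overlapping operands fuse into one piece — 2 connected regions; (whole slice rotated 20° about Z — lengths, areas and connectivity unchanged). The result has 2 disconnected regions.

2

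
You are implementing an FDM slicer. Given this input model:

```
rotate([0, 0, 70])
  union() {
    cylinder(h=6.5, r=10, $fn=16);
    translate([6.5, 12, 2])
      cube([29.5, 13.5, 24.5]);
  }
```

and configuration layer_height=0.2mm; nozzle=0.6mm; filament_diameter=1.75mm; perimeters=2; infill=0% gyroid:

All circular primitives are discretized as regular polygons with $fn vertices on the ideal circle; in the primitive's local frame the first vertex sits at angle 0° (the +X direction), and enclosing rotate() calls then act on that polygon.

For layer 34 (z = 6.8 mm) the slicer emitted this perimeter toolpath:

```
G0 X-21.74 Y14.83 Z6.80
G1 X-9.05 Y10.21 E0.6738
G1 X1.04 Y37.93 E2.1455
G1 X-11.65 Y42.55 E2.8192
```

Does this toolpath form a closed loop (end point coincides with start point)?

Start point (G0): (-21.74, 14.83). End point (last G1): the path does not return to the start — open.

no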